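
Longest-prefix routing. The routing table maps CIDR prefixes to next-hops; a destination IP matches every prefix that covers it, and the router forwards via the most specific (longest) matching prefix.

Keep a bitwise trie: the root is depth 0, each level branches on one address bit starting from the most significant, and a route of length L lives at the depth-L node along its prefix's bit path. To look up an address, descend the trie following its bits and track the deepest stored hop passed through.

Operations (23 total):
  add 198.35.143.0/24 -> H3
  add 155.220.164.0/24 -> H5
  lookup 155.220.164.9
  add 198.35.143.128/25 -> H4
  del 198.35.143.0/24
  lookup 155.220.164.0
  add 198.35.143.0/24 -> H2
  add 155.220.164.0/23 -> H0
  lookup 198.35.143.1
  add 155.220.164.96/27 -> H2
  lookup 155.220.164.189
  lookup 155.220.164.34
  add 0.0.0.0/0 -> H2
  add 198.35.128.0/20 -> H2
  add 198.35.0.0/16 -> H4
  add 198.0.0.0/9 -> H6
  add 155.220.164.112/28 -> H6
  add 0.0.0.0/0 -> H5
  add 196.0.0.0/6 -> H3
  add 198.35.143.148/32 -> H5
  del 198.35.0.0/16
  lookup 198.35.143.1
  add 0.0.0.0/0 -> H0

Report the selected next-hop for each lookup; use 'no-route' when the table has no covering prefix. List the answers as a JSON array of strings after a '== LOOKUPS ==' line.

Trace:
  + 198.35.143.0/24 (H3) depth=24
  + 155.220.164.0/24 (H5) depth=24
  Q 155.220.164.9: descend 100110111101110010100100 ; hops seen [H5] ; pick H5
  + 198.35.143.128/25 (H4) depth=25
  del 198.35.143.0/24 (clear depth 24)
  Q 155.220.164.0: descend 100110111101110010100100 ; hops seen [H5] ; pick H5
  + 198.35.143.0/24 (H2) depth=24
  + 155.220.164.0/23 (H0) depth=23
  Q 198.35.143.1: descend 110001100010001110001111 ; hops seen [H2] ; pick H2
  + 155.220.164.96/27 (H2) depth=27
  Q 155.220.164.189: descend 100110111101110010100100 ; hops seen [H0,H5] ; pick H5
  Q 155.220.164.34: descend 1001101111011100101001000 ; hops seen [H0,H5] ; pick H5
  + 0.0.0.0/0 (H2) depth=0
  + 198.35.128.0/20 (H2) depth=20
  + 198.35.0.0/16 (H4) depth=16
  + 198.0.0.0/9 (H6) depth=9
  + 155.220.164.112/28 (H6) depth=28
  + 0.0.0.0/0 (H5) depth=0
  + 196.0.0.0/6 (H3) depth=6
  + 198.35.143.148/32 (H5) depth=32
  del 198.35.0.0/16 (clear depth 16)
  Q 198.35.143.1: descend 110001100010001110001111 ; hops seen [H5,H3,H6,H2,H2] ; pick H2
  + 0.0.0.0/0 (H0) depth=0

== LOOKUPS ==
["H5","H5","H2","H5","H5","H2"]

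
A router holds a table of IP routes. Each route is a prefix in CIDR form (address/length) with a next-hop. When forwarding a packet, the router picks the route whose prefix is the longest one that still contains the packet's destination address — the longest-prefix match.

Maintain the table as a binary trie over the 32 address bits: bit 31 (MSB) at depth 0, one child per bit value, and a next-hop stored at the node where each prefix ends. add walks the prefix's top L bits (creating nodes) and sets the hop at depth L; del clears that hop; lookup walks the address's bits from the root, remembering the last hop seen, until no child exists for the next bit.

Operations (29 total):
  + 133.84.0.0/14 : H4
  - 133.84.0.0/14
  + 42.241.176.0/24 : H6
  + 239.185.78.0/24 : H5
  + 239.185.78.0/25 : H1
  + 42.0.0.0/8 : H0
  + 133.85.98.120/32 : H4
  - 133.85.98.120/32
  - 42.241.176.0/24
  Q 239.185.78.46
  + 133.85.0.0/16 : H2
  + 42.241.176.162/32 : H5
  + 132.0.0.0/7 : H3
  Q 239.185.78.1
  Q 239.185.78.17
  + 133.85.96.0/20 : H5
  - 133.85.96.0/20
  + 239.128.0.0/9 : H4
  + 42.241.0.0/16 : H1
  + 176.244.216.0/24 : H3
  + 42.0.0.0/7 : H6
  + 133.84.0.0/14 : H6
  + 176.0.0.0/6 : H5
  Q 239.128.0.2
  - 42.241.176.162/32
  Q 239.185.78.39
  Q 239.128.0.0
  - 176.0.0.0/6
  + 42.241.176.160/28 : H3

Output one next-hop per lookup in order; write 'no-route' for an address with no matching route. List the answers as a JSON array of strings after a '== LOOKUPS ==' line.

Apply in order:
  + 133.84.0.0/14 (H4) depth=14
  - 133.84.0.0/14 clear@14
  + 42.241.176.0/24 (H6) depth=24
  + 239.185.78.0/24 (H5) depth=24
  + 239.185.78.0/25 (H1) depth=25
  + 42.0.0.0/8 (H0) depth=8
  + 133.85.98.120/32 (H4) depth=32
  - 133.85.98.120/32 clear@32
  - 42.241.176.0/24 clear@24
  ? 239.185.78.46  path d0:-→d1:-→d2:-→d3:-→d4:-→d5:-→d6:-→d7:-→d8:-→d9:-→d10:-→d11:-→d12:-→d13:-→d14:-→d15:-→d16:-→d17:-→d18:-→d19:-→d20:-→d21:-→d22:-→d23:-→d24:H5→d25:H1  best=H1
  + 133.85.0.0/16 (H2) depth=16
  + 42.241.176.162/32 (H5) depth=32
  + 132.0.0.0/7 (H3) depth=7
  ? 239.185.78.1  path d0:-→d1:-→d2:-→d3:-→d4:-→d5:-→d6:-→d7:-→d8:-→d9:-→d10:-→d11:-→d12:-→d13:-→d14:-→d15:-→d16:-→d17:-→d18:-→d19:-→d20:-→d21:-→d22:-→d23:-→d24:H5→d25:H1  best=H1
  ? 239.185.78.17  path d0:-→d1:-→d2:-→d3:-→d4:-→d5:-→d6:-→d7:-→d8:-→d9:-→d10:-→d11:-→d12:-→d13:-→d14:-→d15:-→d16:-→d17:-→d18:-→d19:-→d20:-→d21:-→d22:-→d23:-→d24:H5→d25:H1  best=H1
  + 133.85.96.0/20 (H5) depth=20
  - 133.85.96.0/20 clear@20
  + 239.128.0.0/9 (H4) depth=9
  + 42.241.0.0/16 (H1) depth=16
  + 176.244.216.0/24 (H3) depth=24
  + 42.0.0.0/7 (H6) depth=7
  + 133.84.0.0/14 (H6) depth=14
  + 176.0.0.0/6 (H5) depth=6
  ? 239.128.0.2  path d0:-→d1:-→d2:-→d3:-→d4:-→d5:-→d6:-→d7:-→d8:-→d9:H4→d10:-  best=H4
  - 42.241.176.162/32 clear@32
  ? 239.185.78.39  path d0:-→d1:-→d2:-→d3:-→d4:-→d5:-→d6:-→d7:-→d8:-→d9:H4→d10:-→d11:-→d12:-→d13:-→d14:-→d15:-→d16:-→d17:-→d18:-→d19:-→d20:-→d21:-→d22:-→d23:-→d24:H5→d25:H1  best=H1
  ? 239.128.0.0  path d0:-→d1:-→d2:-→d3:-→d4:-→d5:-→d6:-→d7:-→d8:-→d9:H4→d10:-  best=H4
  - 176.0.0.0/6 clear@6
  + 42.241.176.160/28 (H3) depth=28

== LOOKUPS ==
["H1","H1","H1","H4","H1","H4"]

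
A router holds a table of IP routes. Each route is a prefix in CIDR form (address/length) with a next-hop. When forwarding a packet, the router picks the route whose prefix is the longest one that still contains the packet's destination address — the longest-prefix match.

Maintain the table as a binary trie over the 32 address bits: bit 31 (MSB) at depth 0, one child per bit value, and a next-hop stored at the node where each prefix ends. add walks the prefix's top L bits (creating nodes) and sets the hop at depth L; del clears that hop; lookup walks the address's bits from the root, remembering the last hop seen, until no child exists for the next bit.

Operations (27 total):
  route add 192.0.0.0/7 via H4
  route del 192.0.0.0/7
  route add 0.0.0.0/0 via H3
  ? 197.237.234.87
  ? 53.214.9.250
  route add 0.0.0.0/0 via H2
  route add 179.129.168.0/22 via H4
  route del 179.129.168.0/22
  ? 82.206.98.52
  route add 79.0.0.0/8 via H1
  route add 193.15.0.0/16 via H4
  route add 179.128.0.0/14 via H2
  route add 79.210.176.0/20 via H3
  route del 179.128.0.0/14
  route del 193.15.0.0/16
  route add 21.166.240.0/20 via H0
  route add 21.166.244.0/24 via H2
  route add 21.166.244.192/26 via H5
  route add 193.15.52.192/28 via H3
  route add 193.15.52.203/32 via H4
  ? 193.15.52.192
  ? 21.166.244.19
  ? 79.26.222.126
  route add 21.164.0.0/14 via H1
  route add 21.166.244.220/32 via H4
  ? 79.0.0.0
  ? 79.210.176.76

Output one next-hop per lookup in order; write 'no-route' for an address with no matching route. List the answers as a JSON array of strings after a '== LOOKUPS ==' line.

Trace:
  add 192.0.0.0/7 -> H4 at depth 7
  del 192.0.0.0/7 (clear depth 7)
  add 0.0.0.0/0 -> H3 at depth 0
  Q 197.237.234.87: descend 11000 ; hops seen [H3] ; pick H3
  Q 53.214.9.250: descend ε ; hops seen [H3] ; pick H3
  add 0.0.0.0/0 -> H2 at depth 0
  add 179.129.168.0/22 -> H4 at depth 22
  del 179.129.168.0/22 (clear depth 22)
  Q 82.206.98.52: descend ε ; hops seen [H2] ; pick H2
  add 79.0.0.0/8 -> H1 at depth 8
  add 193.15.0.0/16 -> H4 at depth 16
  add 179.128.0.0/14 -> H2 at depth 14
  add 79.210.176.0/20 -> H3 at depth 20
  del 179.128.0.0/14 (clear depth 14)
  del 193.15.0.0/16 (clear depth 16)
  add 21.166.240.0/20 -> H0 at depth 20
  add 21.166.244.0/24 -> H2 at depth 24
  add 21.166.244.192/26 -> H5 at depth 26
  add 193.15.52.192/28 -> H3 at depth 28
  add 193.15.52.203/32 -> H4 at depth 32
  Q 193.15.52.192: descend 1100000100001111001101001100 ; hops seen [H2,H3] ; pick H3
  Q 21.166.244.19: descend 000101011010011011110100 ; hops seen [H2,H0,H2] ; pick H2
  Q 79.26.222.126: descend 01001111 ; hops seen [H2,H1] ; pick H1
  add 21.164.0.0/14 -> H1 at depth 14
  add 21.166.244.220/32 -> H4 at depth 32
  Q 79.0.0.0: descend 01001111 ; hops seen [H2,H1] ; pick H1
  Q 79.210.176.76: descend 01001111110100101011 ; hops seen [H2,H1,H3] ; pick H3

== LOOKUPS ==
["H3","H3","H2","H3","H2","H1","H1","H3"]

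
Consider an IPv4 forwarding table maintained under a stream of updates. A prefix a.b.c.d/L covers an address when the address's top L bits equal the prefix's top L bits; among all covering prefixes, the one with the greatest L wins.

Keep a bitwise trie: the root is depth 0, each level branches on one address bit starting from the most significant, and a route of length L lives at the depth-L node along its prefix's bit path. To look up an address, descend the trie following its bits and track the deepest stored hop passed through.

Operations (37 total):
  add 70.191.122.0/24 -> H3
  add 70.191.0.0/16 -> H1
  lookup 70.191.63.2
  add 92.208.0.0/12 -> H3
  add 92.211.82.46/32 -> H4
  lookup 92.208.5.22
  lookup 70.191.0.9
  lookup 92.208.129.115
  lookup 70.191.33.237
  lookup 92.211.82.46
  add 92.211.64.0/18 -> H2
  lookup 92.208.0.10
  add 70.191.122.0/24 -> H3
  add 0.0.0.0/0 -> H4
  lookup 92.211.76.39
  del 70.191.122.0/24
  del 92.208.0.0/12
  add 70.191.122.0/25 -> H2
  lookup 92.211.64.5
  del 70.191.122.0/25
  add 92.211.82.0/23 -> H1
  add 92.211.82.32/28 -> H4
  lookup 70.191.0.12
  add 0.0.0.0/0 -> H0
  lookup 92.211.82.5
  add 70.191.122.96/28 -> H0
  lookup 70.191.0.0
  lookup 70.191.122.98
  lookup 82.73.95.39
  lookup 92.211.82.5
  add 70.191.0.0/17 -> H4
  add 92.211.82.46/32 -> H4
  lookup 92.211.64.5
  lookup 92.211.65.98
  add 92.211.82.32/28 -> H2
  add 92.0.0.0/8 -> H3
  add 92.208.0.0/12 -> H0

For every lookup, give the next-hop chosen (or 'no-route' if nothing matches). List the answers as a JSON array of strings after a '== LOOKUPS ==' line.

Apply in order:
  add 70.191.122.0/24 -> H3 at depth 24
  add 70.191.0.0/16 -> H1 at depth 16
  Q 70.191.63.2: descend 01000110101111110 ; hops seen [H1] ; pick H1
  add 92.208.0.0/12 -> H3 at depth 12
  add 92.211.82.46/32 -> H4 at depth 32
  Q 92.208.5.22: descend 01011100110100 ; hops seen [H3] ; pick H3
  Q 70.191.0.9: descend 01000110101111110 ; hops seen [H1] ; pick H1
  Q 92.208.129.115: descend 01011100110100 ; hops seen [H3] ; pick H3
  Q 70.191.33.237: descend 01000110101111110 ; hops seen [H1] ; pick H1
  Q 92.211.82.46: descend 01011100110100110101001000101110 ; hops seen [H3,H4] ; pick H4
  add 92.211.64.0/18 -> H2 at depth 18
  Q 92.208.0.10: descend 01011100110100 ; hops seen [H3] ; pick H3
  add 70.191.122.0/24 -> H3 at depth 24
  add 0.0.0.0/0 -> H4 at depth 0
  Q 92.211.76.39: descend 0101110011010011010 ; hops seen [H4,H3,H2] ; pick H2
  del 70.191.122.0/24 (clear depth 24)
  del 92.208.0.0/12 (clear depth 12)
  add 70.191.122.0/25 -> H2 at depth 25
  Q 92.211.64.5: descend 0101110011010011010 ; hops seen [H4,H2] ; pick H2
  del 70.191.122.0/25 (clear depth 25)
  add 92.211.82.0/23 -> H1 at depth 23
  add 92.211.82.32/28 -> H4 at depth 28
  Q 70.191.0.12: descend 01000110101111110 ; hops seen [H4,H1] ; pick H1
  add 0.0.0.0/0 -> H0 at depth 0
  Q 92.211.82.5: descend 01011100110100110101001000 ; hops seen [H0,H2,H1] ; pick H1
  add 70.191.122.96/28 -> H0 at depth 28
  Q 70.191.0.0: descend 01000110101111110 ; hops seen [H0,H1] ; pick H1
  Q 70.191.122.98: descend 0100011010111111011110100110 ; hops seen [H0,H1,H0] ; pick H0
  Q 82.73.95.39: descend 0101 ; hops seen [H0] ; pick H0
  Q 92.211.82.5: descend 01011100110100110101001000 ; hops seen [H0,H2,H1] ; pick H1
  add 70.191.0.0/17 -> H4 at depth 17
  add 92.211.82.46/32 -> H4 at depth 32
  Q 92.211.64.5: descend 0101110011010011010 ; hops seen [H0,H2] ; pick H2
  Q 92.211.65.98: descend 0101110011010011010 ; hops seen [H0,H2] ; pick H2
  add 92.211.82.32/28 -> H2 at depth 28
  add 92.0.0.0/8 -> H3 at depth 8
  add 92.208.0.0/12 -> H0 at depth 12

== LOOKUPS ==
["H1","H3","H1","H3","H1","H4","H3","H2","H2","H1","H1","H1","H0","H0","H1","H2","H2"]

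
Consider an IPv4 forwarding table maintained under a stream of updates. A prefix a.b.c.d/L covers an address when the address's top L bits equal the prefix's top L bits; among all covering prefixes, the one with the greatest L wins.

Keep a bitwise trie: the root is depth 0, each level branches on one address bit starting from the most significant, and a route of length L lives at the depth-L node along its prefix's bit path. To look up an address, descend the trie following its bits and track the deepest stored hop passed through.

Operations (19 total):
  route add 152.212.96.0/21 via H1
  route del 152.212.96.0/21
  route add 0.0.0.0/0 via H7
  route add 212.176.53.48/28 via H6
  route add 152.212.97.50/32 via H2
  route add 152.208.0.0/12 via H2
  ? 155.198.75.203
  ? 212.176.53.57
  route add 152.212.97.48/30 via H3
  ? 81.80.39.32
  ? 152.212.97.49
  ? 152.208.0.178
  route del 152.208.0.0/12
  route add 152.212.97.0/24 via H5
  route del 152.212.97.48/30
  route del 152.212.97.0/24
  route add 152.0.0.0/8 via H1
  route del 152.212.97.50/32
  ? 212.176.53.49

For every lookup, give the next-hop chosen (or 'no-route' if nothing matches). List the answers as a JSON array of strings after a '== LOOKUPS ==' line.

Process each operation:
  + 152.212.96.0/21 (H1) depth=21
  del 152.212.96.0/21 (clear depth 21)
  + 0.0.0.0/0 (H7) depth=0
  + 212.176.53.48/28 (H6) depth=28
  + 152.212.97.50/32 (H2) depth=32
  + 152.208.0.0/12 (H2) depth=12
  ? 155.198.75.203  path d0:H7→d1:-→d2:-→d3:-→d4:-→d5:-→d6:-  best=H7
  ? 212.176.53.57  path d0:H7→d1:-→d2:-→d3:-→d4:-→d5:-→d6:-→d7:-→d8:-→d9:-→d10:-→d11:-→d12:-→d13:-→d14:-→d15:-→d16:-→d17:-→d18:-→d19:-→d20:-→d21:-→d22:-→d23:-→d24:-→d25:-→d26:-→d27:-→d28:H6  best=H6
  + 152.212.97.48/30 (H3) depth=30
  ? 81.80.39.32  path d0:H7  best=H7
  ? 152.212.97.49  path d0:H7→d1:-→d2:-→d3:-→d4:-→d5:-→d6:-→d7:-→d8:-→d9:-→d10:-→d11:-→d12:H2→d13:-→d14:-→d15:-→d16:-→d17:-→d18:-→d19:-→d20:-→d21:-→d22:-→d23:-→d24:-→d25:-→d26:-→d27:-→d28:-→d29:-→d30:H3  best=H3
  ? 152.208.0.178  path d0:H7→d1:-→d2:-→d3:-→d4:-→d5:-→d6:-→d7:-→d8:-→d9:-→d10:-→d11:-→d12:H2→d13:-  best=H2
  del 152.208.0.0/12 (clear depth 12)
  + 152.212.97.0/24 (H5) depth=24
  del 152.212.97.48/30 (clear depth 30)
  del 152.212.97.0/24 (clear depth 24)
  + 152.0.0.0/8 (H1) depth=8
  del 152.212.97.50/32 (clear depth 32)
  ? 212.176.53.49  path d0:H7→d1:-→d2:-→d3:-→d4:-→d5:-→d6:-→d7:-→d8:-→d9:-→d10:-→d11:-→d12:-→d13:-→d14:-→d15:-→d16:-→d17:-→d18:-→d19:-→d20:-→d21:-→d22:-→d23:-→d24:-→d25:-→d26:-→d27:-→d28:H6  best=H6

== LOOKUPS ==
["H7","H6","H7","H3","H2","H6"]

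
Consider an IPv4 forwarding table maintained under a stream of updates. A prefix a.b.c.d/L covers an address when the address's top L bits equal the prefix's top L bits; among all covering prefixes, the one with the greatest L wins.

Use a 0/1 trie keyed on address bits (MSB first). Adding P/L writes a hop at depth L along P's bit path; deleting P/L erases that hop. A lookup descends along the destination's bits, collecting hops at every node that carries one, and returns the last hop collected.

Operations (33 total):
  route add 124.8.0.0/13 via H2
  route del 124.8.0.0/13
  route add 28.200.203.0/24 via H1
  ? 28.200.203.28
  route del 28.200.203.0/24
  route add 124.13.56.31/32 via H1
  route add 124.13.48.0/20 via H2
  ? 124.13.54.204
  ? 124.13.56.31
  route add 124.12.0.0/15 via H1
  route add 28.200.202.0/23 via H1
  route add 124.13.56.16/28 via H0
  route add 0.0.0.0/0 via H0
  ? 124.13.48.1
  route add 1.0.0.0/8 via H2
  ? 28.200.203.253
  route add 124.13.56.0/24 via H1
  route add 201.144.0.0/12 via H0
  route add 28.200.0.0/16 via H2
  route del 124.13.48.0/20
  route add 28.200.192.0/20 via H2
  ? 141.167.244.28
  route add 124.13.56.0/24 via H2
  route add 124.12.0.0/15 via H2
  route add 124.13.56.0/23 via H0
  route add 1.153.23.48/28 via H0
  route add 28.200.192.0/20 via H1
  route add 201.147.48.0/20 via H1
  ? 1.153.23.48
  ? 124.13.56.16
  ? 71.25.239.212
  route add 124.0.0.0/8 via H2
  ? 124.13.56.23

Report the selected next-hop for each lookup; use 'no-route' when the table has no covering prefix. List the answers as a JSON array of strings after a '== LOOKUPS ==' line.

Apply in order:
  add 124.8.0.0/13 -> H2 at depth 13
  - 124.8.0.0/13 clear@13
  add 28.200.203.0/24 -> H1 at depth 24
  Q 28.200.203.28: descend 000111001100100011001011 ; hops seen [H1] ; pick H1
  - 28.200.203.0/24 clear@24
  add 124.13.56.31/32 -> H1 at depth 32
  add 124.13.48.0/20 -> H2 at depth 20
  Q 124.13.54.204: descend 01111100000011010011 ; hops seen [H2] ; pick H2
  Q 124.13.56.31: descend 01111100000011010011100000011111 ; hops seen [H2,H1] ; pick H1
  add 124.12.0.0/15 -> H1 at depth 15
  add 28.200.202.0/23 -> H1 at depth 23
  add 124.13.56.16/28 -> H0 at depth 28
  add 0.0.0.0/0 -> H0 at depth 0
  Q 124.13.48.1: descend 01111100000011010011 ; hops seen [H0,H1,H2] ; pick H2
  add 1.0.0.0/8 -> H2 at depth 8
  Q 28.200.203.253: descend 000111001100100011001011 ; hops seen [H0,H1] ; pick H1
  add 124.13.56.0/24 -> H1 at depth 24
  add 201.144.0.0/12 -> H0 at depth 12
  add 28.200.0.0/16 -> H2 at depth 16
  - 124.13.48.0/20 clear@20
  add 28.200.192.0/20 -> H2 at depth 20
  Q 141.167.244.28: descend 1 ; hops seen [H0] ; pick H0
  add 124.13.56.0/24 -> H2 at depth 24
  add 124.12.0.0/15 -> H2 at depth 15
  add 124.13.56.0/23 -> H0 at depth 23
  add 1.153.23.48/28 -> H0 at depth 28
  add 28.200.192.0/20 -> H1 at depth 20
  add 201.147.48.0/20 -> H1 at depth 20
  Q 1.153.23.48: descend 0000000110011001000101110011 ; hops seen [H0,H2,H0] ; pick H0
  Q 124.13.56.16: descend 0111110000001101001110000001 ; hops seen [H0,H2,H0,H2,H0] ; pick H0
  Q 71.25.239.212: descend 01 ; hops seen [H0] ; pick H0
  add 124.0.0.0/8 -> H2 at depth 8
  Q 124.13.56.23: descend 0111110000001101001110000001 ; hops seen [H0,H2,H2,H0,H2,H0] ; pick H0

== LOOKUPS ==
["H1","H2","H1","H2","H1","H0","H0","H0","H0","H0"]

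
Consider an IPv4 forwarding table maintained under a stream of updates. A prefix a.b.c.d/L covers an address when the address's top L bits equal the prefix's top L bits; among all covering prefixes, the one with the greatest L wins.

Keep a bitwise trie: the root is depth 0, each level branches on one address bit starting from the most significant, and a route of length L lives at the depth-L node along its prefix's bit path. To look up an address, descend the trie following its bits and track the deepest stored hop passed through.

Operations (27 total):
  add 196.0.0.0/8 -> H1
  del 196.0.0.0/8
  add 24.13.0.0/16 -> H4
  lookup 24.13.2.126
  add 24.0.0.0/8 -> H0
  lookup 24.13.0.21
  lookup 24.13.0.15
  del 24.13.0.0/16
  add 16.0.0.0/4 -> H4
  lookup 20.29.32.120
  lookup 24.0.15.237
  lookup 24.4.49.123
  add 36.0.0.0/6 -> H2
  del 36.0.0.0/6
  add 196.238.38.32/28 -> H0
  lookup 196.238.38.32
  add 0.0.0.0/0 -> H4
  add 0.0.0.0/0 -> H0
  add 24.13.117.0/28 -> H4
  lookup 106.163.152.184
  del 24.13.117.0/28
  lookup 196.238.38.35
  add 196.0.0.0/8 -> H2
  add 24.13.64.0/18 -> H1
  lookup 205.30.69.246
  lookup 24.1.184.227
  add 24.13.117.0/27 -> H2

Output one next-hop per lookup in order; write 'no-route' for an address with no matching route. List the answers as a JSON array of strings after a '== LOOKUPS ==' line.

Process each operation:
  + 196.0.0.0/8 (H1) depth=8
  - 196.0.0.0/8 clear@8
  + 24.13.0.0/16 (H4) depth=16
  lookup 24.13.2.126: bits 0001100000001101 walk d0:-→d1:-→d2:-→d3:-→d4:-→d5:-→d6:-→d7:-→d8:-→d9:-→d10:-→d11:-→d12:-→d13:-→d14:-→d15:-→d16:H4 -> H4
  + 24.0.0.0/8 (H0) depth=8
  lookup 24.13.0.21: bits 0001100000001101 walk d0:-→d1:-→d2:-→d3:-→d4:-→d5:-→d6:-→d7:-→d8:H0→d9:-→d10:-→d11:-→d12:-→d13:-→d14:-→d15:-→d16:H4 -> H4
  lookup 24.13.0.15: bits 0001100000001101 walk d0:-→d1:-→d2:-→d3:-→d4:-→d5:-→d6:-→d7:-→d8:H0→d9:-→d10:-→d11:-→d12:-→d13:-→d14:-→d15:-→d16:H4 -> H4
  - 24.13.0.0/16 clear@16
  + 16.0.0.0/4 (H4) depth=4
  lookup 20.29.32.120: bits 0001 walk d0:-→d1:-→d2:-→d3:-→d4:H4 -> H4
  lookup 24.0.15.237: bits 000110000000 walk d0:-→d1:-→d2:-→d3:-→d4:H4→d5:-→d6:-→d7:-→d8:H0→d9:-→d10:-→d11:-→d12:- -> H0
  lookup 24.4.49.123: bits 000110000000 walk d0:-→d1:-→d2:-→d3:-→d4:H4→d5:-→d6:-→d7:-→d8:H0→d9:-→d10:-→d11:-→d12:- -> H0
  + 36.0.0.0/6 (H2) depth=6
  - 36.0.0.0/6 clear@6
  + 196.238.38.32/28 (H0) depth=28
  lookup 196.238.38.32: bits 1100010011101110001001100010 walk d0:-→d1:-→d2:-→d3:-→d4:-→d5:-→d6:-→d7:-→d8:-→d9:-→d10:-→d11:-→d12:-→d13:-→d14:-→d15:-→d16:-→d17:-→d18:-→d19:-→d20:-→d21:-→d22:-→d23:-→d24:-→d25:-→d26:-→d27:-→d28:H0 -> H0
  + 0.0.0.0/0 (H4) depth=0
  + 0.0.0.0/0 (H0) depth=0
  + 24.13.117.0/28 (H4) depth=28
  lookup 106.163.152.184: bits 0 walk d0:H0→d1:- -> H0
  - 24.13.117.0/28 clear@28
  lookup 196.238.38.35: bits 1100010011101110001001100010 walk d0:H0→d1:-→d2:-→d3:-→d4:-→d5:-→d6:-→d7:-→d8:-→d9:-→d10:-→d11:-→d12:-→d13:-→d14:-→d15:-→d16:-→d17:-→d18:-→d19:-→d20:-→d21:-→d22:-→d23:-→d24:-→d25:-→d26:-→d27:-→d28:H0 -> H0
  + 196.0.0.0/8 (H2) depth=8
  + 24.13.64.0/18 (H1) depth=18
  lookup 205.30.69.246: bits 1100 walk d0:H0→d1:-→d2:-→d3:-→d4:- -> H0
  lookup 24.1.184.227: bits 000110000000 walk d0:H0→d1:-→d2:-→d3:-→d4:H4→d5:-→d6:-→d7:-→d8:H0→d9:-→d10:-→d11:-→d12:- -> H0
  + 24.13.117.0/27 (H2) depth=27

== LOOKUPS ==
["H4","H4","H4","H4","H0","H0","H0","H0","H0","H0","H0"]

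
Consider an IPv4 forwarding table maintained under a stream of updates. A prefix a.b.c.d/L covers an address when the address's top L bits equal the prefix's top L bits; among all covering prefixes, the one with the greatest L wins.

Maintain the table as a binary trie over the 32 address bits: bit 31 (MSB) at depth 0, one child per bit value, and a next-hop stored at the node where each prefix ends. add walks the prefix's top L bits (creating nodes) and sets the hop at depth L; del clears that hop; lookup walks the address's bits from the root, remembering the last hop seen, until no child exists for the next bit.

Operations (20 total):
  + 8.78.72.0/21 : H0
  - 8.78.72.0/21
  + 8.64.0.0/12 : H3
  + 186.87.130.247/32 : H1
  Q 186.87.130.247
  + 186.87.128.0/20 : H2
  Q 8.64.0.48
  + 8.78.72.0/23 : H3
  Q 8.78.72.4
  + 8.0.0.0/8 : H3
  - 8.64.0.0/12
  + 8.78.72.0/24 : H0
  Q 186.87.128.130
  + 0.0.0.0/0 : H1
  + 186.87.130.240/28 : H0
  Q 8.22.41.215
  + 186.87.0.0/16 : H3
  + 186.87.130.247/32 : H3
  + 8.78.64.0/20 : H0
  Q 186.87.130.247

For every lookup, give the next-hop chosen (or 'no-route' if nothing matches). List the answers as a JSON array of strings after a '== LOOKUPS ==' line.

Process each operation:
  add 8.78.72.0/21 -> H0 at depth 21
  - 8.78.72.0/21 clear@21
  add 8.64.0.0/12 -> H3 at depth 12
  add 186.87.130.247/32 -> H1 at depth 32
  lookup 186.87.130.247: bits 10111010010101111000001011110111 walk d0:-→d1:-→d2:-→d3:-→d4:-→d5:-→d6:-→d7:-→d8:-→d9:-→d10:-→d11:-→d12:-→d13:-→d14:-→d15:-→d16:-→d17:-→d18:-→d19:-→d20:-→d21:-→d22:-→d23:-→d24:-→d25:-→d26:-→d27:-→d28:-→d29:-→d30:-→d31:-→d32:H1 -> H1
  add 186.87.128.0/20 -> H2 at depth 20
  lookup 8.64.0.48: bits 000010000100 walk d0:-→d1:-→d2:-→d3:-→d4:-→d5:-→d6:-→d7:-→d8:-→d9:-→d10:-→d11:-→d12:H3 -> H3
  add 8.78.72.0/23 -> H3 at depth 23
  lookup 8.78.72.4: bits 00001000010011100100100 walk d0:-→d1:-→d2:-→d3:-→d4:-→d5:-→d6:-→d7:-→d8:-→d9:-→d10:-→d11:-→d12:H3→d13:-→d14:-→d15:-→d16:-→d17:-→d18:-→d19:-→d20:-→d21:-→d22:-→d23:H3 -> H3
  add 8.0.0.0/8 -> H3 at depth 8
  - 8.64.0.0/12 clear@12
  add 8.78.72.0/24 -> H0 at depth 24
  lookup 186.87.128.130: bits 1011101001010111100000 walk d0:-→d1:-→d2:-→d3:-→d4:-→d5:-→d6:-→d7:-→d8:-→d9:-→d10:-→d11:-→d12:-→d13:-→d14:-→d15:-→d16:-→d17:-→d18:-→d19:-→d20:H2→d21:-→d22:- -> H2
  add 0.0.0.0/0 -> H1 at depth 0
  add 186.87.130.240/28 -> H0 at depth 28
  lookup 8.22.41.215: bits 000010000 walk d0:H1→d1:-→d2:-→d3:-→d4:-→d5:-→d6:-→d7:-→d8:H3→d9:- -> H3
  add 186.87.0.0/16 -> H3 at depth 16
  add 186.87.130.247/32 -> H3 at depth 32
  add 8.78.64.0/20 -> H0 at depth 20
  lookup 186.87.130.247: bits 10111010010101111000001011110111 walk d0:H1→d1:-→d2:-→d3:-→d4:-→d5:-→d6:-→d7:-→d8:-→d9:-→d10:-→d11:-→d12:-→d13:-→d14:-→d15:-→d16:H3→d17:-→d18:-→d19:-→d20:H2→d21:-→d22:-→d23:-→d24:-→d25:-→d26:-→d27:-→d28:H0→d29:-→d30:-→d31:-→d32:H3 -> H3

== LOOKUPS ==
["H1","H3","H3","H2","H3","H3"]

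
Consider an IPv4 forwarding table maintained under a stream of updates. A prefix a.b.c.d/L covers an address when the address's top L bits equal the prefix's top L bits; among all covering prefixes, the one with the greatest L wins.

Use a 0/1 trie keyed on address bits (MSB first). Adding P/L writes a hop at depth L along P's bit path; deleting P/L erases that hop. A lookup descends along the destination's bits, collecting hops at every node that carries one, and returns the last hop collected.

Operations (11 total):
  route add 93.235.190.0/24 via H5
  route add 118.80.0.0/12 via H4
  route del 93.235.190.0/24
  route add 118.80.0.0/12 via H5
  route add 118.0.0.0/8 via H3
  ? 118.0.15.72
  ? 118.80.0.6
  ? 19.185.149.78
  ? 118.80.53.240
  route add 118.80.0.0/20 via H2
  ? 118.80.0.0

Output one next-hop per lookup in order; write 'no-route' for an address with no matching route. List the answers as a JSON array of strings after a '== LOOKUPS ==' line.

Process each operation:
  + 93.235.190.0/24 (H5) depth=24
  + 118.80.0.0/12 (H4) depth=12
  - 93.235.190.0/24 clear@24
  + 118.80.0.0/12 (H5) depth=12
  + 118.0.0.0/8 (H3) depth=8
  Q 118.0.15.72: descend 011101100 ; hops seen [H3] ; pick H3
  Q 118.80.0.6: descend 011101100101 ; hops seen [H3,H5] ; pick H5
  Q 19.185.149.78: descend 0 ; hops seen [∅] ; pick no-route
  Q 118.80.53.240: descend 011101100101 ; hops seen [H3,H5] ; pick H5
  + 118.80.0.0/20 (H2) depth=20
  Q 118.80.0.0: descend 01110110010100000000 ; hops seen [H3,H5,H2] ; pick H2

== LOOKUPS ==
["H3","H5","no-route","H5","H2"]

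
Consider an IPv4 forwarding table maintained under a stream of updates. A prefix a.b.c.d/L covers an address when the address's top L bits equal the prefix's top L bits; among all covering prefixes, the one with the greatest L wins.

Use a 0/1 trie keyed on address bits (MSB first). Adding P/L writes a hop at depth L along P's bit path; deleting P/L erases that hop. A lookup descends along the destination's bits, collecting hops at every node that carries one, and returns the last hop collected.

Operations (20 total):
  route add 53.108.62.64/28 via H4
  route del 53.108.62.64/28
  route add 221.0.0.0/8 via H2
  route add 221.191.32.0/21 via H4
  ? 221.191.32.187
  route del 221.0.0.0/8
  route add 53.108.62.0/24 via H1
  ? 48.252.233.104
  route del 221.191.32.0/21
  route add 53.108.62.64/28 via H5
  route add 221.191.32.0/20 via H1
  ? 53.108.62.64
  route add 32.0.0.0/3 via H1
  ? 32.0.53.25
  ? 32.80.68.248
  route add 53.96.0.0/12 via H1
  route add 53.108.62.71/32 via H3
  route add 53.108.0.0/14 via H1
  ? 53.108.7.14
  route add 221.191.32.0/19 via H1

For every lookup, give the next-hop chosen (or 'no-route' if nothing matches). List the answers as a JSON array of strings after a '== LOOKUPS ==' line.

Trace:
  + 53.108.62.64/28 (H4) depth=28
  del 53.108.62.64/28 (clear depth 28)
  + 221.0.0.0/8 (H2) depth=8
  + 221.191.32.0/21 (H4) depth=21
  Q 221.191.32.187: descend 110111011011111100100 ; hops seen [H2,H4] ; pick H4
  del 221.0.0.0/8 (clear depth 8)
  + 53.108.62.0/24 (H1) depth=24
  Q 48.252.233.104: descend 00110 ; hops seen [∅] ; pick no-route
  del 221.191.32.0/21 (clear depth 21)
  + 53.108.62.64/28 (H5) depth=28
  + 221.191.32.0/20 (H1) depth=20
  Q 53.108.62.64: descend 0011010101101100001111100100 ; hops seen [H1,H5] ; pick H5
  + 32.0.0.0/3 (H1) depth=3
  Q 32.0.53.25: descend 001 ; hops seen [H1] ; pick H1
  Q 32.80.68.248: descend 001 ; hops seen [H1] ; pick H1
  + 53.96.0.0/12 (H1) depth=12
  + 53.108.62.71/32 (H3) depth=32
  + 53.108.0.0/14 (H1) depth=14
  Q 53.108.7.14: descend 001101010110110000 ; hops seen [H1,H1,H1] ; pick H1
  + 221.191.32.0/19 (H1) depth=19

== LOOKUPS ==
["H4","no-route","H5","H1","H1","H1"]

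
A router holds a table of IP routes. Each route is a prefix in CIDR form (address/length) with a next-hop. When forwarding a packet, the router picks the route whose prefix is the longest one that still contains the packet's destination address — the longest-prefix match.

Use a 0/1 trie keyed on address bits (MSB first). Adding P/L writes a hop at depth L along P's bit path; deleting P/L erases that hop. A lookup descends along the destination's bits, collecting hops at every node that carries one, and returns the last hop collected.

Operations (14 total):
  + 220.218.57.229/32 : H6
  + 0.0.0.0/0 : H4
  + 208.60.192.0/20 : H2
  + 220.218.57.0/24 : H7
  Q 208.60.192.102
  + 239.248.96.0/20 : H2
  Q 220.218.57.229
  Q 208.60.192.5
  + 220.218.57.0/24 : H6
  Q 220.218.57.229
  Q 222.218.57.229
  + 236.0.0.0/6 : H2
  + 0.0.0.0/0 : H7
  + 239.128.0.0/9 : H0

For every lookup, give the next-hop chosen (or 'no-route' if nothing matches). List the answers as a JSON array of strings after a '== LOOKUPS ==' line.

Apply in order:
  + 220.218.57.229/32 (H6) depth=32
  + 0.0.0.0/0 (H4) depth=0
  + 208.60.192.0/20 (H2) depth=20
  + 220.218.57.0/24 (H7) depth=24
  Q 208.60.192.102: descend 11010000001111001100 ; hops seen [H4,H2] ; pick H2
  + 239.248.96.0/20 (H2) depth=20
  Q 220.218.57.229: descend 11011100110110100011100111100101 ; hops seen [H4,H7,H6] ; pick H6
  Q 208.60.192.5: descend 11010000001111001100 ; hops seen [H4,H2] ; pick H2
  + 220.218.57.0/24 (H6) depth=24
  Q 220.218.57.229: descend 11011100110110100011100111100101 ; hops seen [H4,H6,H6] ; pick H6
  Q 222.218.57.229: descend 110111 ; hops seen [H4] ; pick H4
  + 236.0.0.0/6 (H2) depth=6
  + 0.0.0.0/0 (H7) depth=0
  + 239.128.0.0/9 (H0) depth=9

== LOOKUPS ==
["H2","H6","H2","H6","H4"]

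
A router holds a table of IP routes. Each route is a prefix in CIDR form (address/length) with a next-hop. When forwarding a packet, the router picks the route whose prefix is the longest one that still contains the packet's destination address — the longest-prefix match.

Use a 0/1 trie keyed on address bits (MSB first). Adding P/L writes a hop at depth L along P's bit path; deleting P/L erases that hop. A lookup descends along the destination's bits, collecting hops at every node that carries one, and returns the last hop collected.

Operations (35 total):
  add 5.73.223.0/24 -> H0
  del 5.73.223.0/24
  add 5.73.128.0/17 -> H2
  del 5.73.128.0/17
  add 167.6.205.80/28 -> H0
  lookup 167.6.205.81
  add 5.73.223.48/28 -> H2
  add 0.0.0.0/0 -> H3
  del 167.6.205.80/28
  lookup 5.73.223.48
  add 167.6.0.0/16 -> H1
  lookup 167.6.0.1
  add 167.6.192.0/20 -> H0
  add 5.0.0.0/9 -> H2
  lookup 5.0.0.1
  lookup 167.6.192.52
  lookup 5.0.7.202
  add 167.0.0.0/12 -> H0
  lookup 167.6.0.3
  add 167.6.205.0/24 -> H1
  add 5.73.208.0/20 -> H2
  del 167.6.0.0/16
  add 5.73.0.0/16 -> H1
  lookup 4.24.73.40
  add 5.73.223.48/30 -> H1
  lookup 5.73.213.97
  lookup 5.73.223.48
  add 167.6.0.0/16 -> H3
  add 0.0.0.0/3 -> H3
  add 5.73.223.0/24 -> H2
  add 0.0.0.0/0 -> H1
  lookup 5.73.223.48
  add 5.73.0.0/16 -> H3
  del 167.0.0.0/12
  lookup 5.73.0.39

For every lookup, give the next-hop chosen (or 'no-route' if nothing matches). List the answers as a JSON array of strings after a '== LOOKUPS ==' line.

Trace:
  add 5.73.223.0/24 -> H0 at depth 24
  del 5.73.223.0/24 (clear depth 24)
  add 5.73.128.0/17 -> H2 at depth 17
  del 5.73.128.0/17 (clear depth 17)
  add 167.6.205.80/28 -> H0 at depth 28
  ? 167.6.205.81  path d0:-→d1:-→d2:-→d3:-→d4:-→d5:-→d6:-→d7:-→d8:-→d9:-→d10:-→d11:-→d12:-→d13:-→d14:-→d15:-→d16:-→d17:-→d18:-→d19:-→d20:-→d21:-→d22:-→d23:-→d24:-→d25:-→d26:-→d27:-→d28:H0  best=H0
  add 5.73.223.48/28 -> H2 at depth 28
  add 0.0.0.0/0 -> H3 at depth 0
  del 167.6.205.80/28 (clear depth 28)
  ? 5.73.223.48  path d0:H3→d1:-→d2:-→d3:-→d4:-→d5:-→d6:-→d7:-→d8:-→d9:-→d10:-→d11:-→d12:-→d13:-→d14:-→d15:-→d16:-→d17:-→d18:-→d19:-→d20:-→d21:-→d22:-→d23:-→d24:-→d25:-→d26:-→d27:-→d28:H2  best=H2
  add 167.6.0.0/16 -> H1 at depth 16
  ? 167.6.0.1  path d0:H3→d1:-→d2:-→d3:-→d4:-→d5:-→d6:-→d7:-→d8:-→d9:-→d10:-→d11:-→d12:-→d13:-→d14:-→d15:-→d16:H1  best=H1
  add 167.6.192.0/20 -> H0 at depth 20
  add 5.0.0.0/9 -> H2 at depth 9
  ? 5.0.0.1  path d0:H3→d1:-→d2:-→d3:-→d4:-→d5:-→d6:-→d7:-→d8:-→d9:H2  best=H2
  ? 167.6.192.52  path d0:H3→d1:-→d2:-→d3:-→d4:-→d5:-→d6:-→d7:-→d8:-→d9:-→d10:-→d11:-→d12:-→d13:-→d14:-→d15:-→d16:H1→d17:-→d18:-→d19:-→d20:H0  best=H0
  ? 5.0.7.202  path d0:H3→d1:-→d2:-→d3:-→d4:-→d5:-→d6:-→d7:-→d8:-→d9:H2  best=H2
  add 167.0.0.0/12 -> H0 at depth 12
  ? 167.6.0.3  path d0:H3→d1:-→d2:-→d3:-→d4:-→d5:-→d6:-→d7:-→d8:-→d9:-→d10:-→d11:-→d12:H0→d13:-→d14:-→d15:-→d16:H1  best=H1
  add 167.6.205.0/24 -> H1 at depth 24
  add 5.73.208.0/20 -> H2 at depth 20
  del 167.6.0.0/16 (clear depth 16)
  add 5.73.0.0/16 -> H1 at depth 16
  ? 4.24.73.40  path d0:H3→d1:-→d2:-→d3:-→d4:-→d5:-→d6:-→d7:-  best=H3
  add 5.73.223.48/30 -> H1 at depth 30
  ? 5.73.213.97  path d0:H3→d1:-→d2:-→d3:-→d4:-→d5:-→d6:-→d7:-→d8:-→d9:H2→d10:-→d11:-→d12:-→d13:-→d14:-→d15:-→d16:H1→d17:-→d18:-→d19:-→d20:H2  best=H2
  ? 5.73.223.48  path d0:H3→d1:-→d2:-→d3:-→d4:-→d5:-→d6:-→d7:-→d8:-→d9:H2→d10:-→d11:-→d12:-→d13:-→d14:-→d15:-→d16:H1→d17:-→d18:-→d19:-→d20:H2→d21:-→d22:-→d23:-→d24:-→d25:-→d26:-→d27:-→d28:H2→d29:-→d30:H1  best=H1
  add 167.6.0.0/16 -> H3 at depth 16
  add 0.0.0.0/3 -> H3 at depth 3
  add 5.73.223.0/24 -> H2 at depth 24
  add 0.0.0.0/0 -> H1 at depth 0
  ? 5.73.223.48  path d0:H1→d1:-→d2:-→d3:H3→d4:-→d5:-→d6:-→d7:-→d8:-→d9:H2→d10:-→d11:-→d12:-→d13:-→d14:-→d15:-→d16:H1→d17:-→d18:-→d19:-→d20:H2→d21:-→d22:-→d23:-→d24:H2→d25:-→d26:-→d27:-→d28:H2→d29:-→d30:H1  best=H1
  add 5.73.0.0/16 -> H3 at depth 16
  del 167.0.0.0/12 (clear depth 12)
  ? 5.73.0.39  path d0:H1→d1:-→d2:-→d3:H3→d4:-→d5:-→d6:-→d7:-→d8:-→d9:H2→d10:-→d11:-→d12:-→d13:-→d14:-→d15:-→d16:H3  best=H3

== LOOKUPS ==
["H0","H2","H1","H2","H0","H2","H1","H3","H2","H1","H1","H3"]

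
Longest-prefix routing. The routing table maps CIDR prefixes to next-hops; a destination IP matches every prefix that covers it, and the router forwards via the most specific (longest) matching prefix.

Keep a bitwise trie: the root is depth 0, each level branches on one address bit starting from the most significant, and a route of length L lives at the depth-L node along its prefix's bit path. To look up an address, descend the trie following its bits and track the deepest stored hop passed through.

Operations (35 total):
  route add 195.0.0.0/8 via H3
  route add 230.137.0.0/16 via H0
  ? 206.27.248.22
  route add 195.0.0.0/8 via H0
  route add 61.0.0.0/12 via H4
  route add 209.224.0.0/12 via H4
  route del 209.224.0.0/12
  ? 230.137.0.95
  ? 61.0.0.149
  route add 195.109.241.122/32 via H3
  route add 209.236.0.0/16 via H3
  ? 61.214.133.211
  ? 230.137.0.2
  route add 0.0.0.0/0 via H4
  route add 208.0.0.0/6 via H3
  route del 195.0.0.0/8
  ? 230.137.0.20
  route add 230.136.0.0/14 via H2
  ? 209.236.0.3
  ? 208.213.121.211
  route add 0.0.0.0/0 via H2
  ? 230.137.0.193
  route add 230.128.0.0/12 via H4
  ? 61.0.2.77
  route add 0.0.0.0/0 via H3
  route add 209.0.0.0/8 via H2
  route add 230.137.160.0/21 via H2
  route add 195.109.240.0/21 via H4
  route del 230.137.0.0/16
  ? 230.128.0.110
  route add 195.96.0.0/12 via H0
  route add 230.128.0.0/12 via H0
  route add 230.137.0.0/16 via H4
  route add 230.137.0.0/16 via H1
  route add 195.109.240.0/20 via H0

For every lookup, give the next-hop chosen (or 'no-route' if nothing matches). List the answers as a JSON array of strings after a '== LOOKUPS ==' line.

Apply in order:
  add 195.0.0.0/8 -> H3 at depth 8
  add 230.137.0.0/16 -> H0 at depth 16
  lookup 206.27.248.22: bits 1100 walk d0:-→d1:-→d2:-→d3:-→d4:- -> no-route
  add 195.0.0.0/8 -> H0 at depth 8
  add 61.0.0.0/12 -> H4 at depth 12
  add 209.224.0.0/12 -> H4 at depth 12
  del 209.224.0.0/12 (clear depth 12)
  lookup 230.137.0.95: bits 1110011010001001 walk d0:-→d1:-→d2:-→d3:-→d4:-→d5:-→d6:-→d7:-→d8:-→d9:-→d10:-→d11:-→d12:-→d13:-→d14:-→d15:-→d16:H0 -> H0
  lookup 61.0.0.149: bits 001111010000 walk d0:-→d1:-→d2:-→d3:-→d4:-→d5:-→d6:-→d7:-→d8:-→d9:-→d10:-→d11:-→d12:H4 -> H4
  add 195.109.241.122/32 -> H3 at depth 32
  add 209.236.0.0/16 -> H3 at depth 16
  lookup 61.214.133.211: bits 00111101 walk d0:-→d1:-→d2:-→d3:-→d4:-→d5:-→d6:-→d7:-→d8:- -> no-route
  lookup 230.137.0.2: bits 1110011010001001 walk d0:-→d1:-→d2:-→d3:-→d4:-→d5:-→d6:-→d7:-→d8:-→d9:-→d10:-→d11:-→d12:-→d13:-→d14:-→d15:-→d16:H0 -> H0
  add 0.0.0.0/0 -> H4 at depth 0
  add 208.0.0.0/6 -> H3 at depth 6
  del 195.0.0.0/8 (clear depth 8)
  lookup 230.137.0.20: bits 1110011010001001 walk d0:H4→d1:-→d2:-→d3:-→d4:-→d5:-→d6:-→d7:-→d8:-→d9:-→d10:-→d11:-→d12:-→d13:-→d14:-→d15:-→d16:H0 -> H0
  add 230.136.0.0/14 -> H2 at depth 14
  lookup 209.236.0.3: bits 1101000111101100 walk d0:H4→d1:-→d2:-→d3:-→d4:-→d5:-→d6:H3→d7:-→d8:-→d9:-→d10:-→d11:-→d12:-→d13:-→d14:-→d15:-→d16:H3 -> H3
  lookup 208.213.121.211: bits 1101000 walk d0:H4→d1:-→d2:-→d3:-→d4:-→d5:-→d6:H3→d7:- -> H3
  add 0.0.0.0/0 -> H2 at depth 0
  lookup 230.137.0.193: bits 1110011010001001 walk d0:H2→d1:-→d2:-→d3:-→d4:-→d5:-→d6:-→d7:-→d8:-→d9:-→d10:-→d11:-→d12:-→d13:-→d14:H2→d15:-→d16:H0 -> H0
  add 230.128.0.0/12 -> H4 at depth 12
  lookup 61.0.2.77: bits 001111010000 walk d0:H2→d1:-→d2:-→d3:-→d4:-→d5:-→d6:-→d7:-→d8:-→d9:-→d10:-→d11:-→d12:H4 -> H4
  add 0.0.0.0/0 -> H3 at depth 0
  add 209.0.0.0/8 -> H2 at depth 8
  add 230.137.160.0/21 -> H2 at depth 21
  add 195.109.240.0/21 -> H4 at depth 21
  del 230.137.0.0/16 (clear depth 16)
  lookup 230.128.0.110: bits 111001101000 walk d0:H3→d1:-→d2:-→d3:-→d4:-→d5:-→d6:-→d7:-→d8:-→d9:-→d10:-→d11:-→d12:H4 -> H4
  add 195.96.0.0/12 -> H0 at depth 12
  add 230.128.0.0/12 -> H0 at depth 12
  add 230.137.0.0/16 -> H4 at depth 16
  add 230.137.0.0/16 -> H1 at depth 16
  add 195.109.240.0/20 -> H0 at depth 20

== LOOKUPS ==
["no-route","H0","H4","no-route","H0","H0","H3","H3","H0","H4","H4"]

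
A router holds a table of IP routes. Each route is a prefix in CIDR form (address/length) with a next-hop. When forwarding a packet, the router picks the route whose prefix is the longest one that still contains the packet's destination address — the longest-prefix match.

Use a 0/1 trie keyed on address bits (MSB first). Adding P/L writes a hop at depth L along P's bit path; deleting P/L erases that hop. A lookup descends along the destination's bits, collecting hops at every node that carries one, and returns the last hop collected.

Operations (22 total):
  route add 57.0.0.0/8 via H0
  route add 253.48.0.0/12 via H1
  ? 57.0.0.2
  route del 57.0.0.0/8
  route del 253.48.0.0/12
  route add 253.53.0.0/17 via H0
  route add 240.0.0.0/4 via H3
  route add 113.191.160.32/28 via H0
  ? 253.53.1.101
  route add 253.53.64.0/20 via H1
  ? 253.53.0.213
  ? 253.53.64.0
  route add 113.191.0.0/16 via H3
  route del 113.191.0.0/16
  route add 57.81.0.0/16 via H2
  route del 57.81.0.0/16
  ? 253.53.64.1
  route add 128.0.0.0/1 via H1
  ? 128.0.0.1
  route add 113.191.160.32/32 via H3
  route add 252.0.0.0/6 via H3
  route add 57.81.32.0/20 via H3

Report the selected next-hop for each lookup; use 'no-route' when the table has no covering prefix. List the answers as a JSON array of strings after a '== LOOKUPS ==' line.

Process each operation:
  + 57.0.0.0/8 (H0) depth=8
  + 253.48.0.0/12 (H1) depth=12
  lookup 57.0.0.2: bits 00111001 walk d0:-→d1:-→d2:-→d3:-→d4:-→d5:-→d6:-→d7:-→d8:H0 -> H0
  del 57.0.0.0/8 (clear depth 8)
  del 253.48.0.0/12 (clear depth 12)
  + 253.53.0.0/17 (H0) depth=17
  + 240.0.0.0/4 (H3) depth=4
  + 113.191.160.32/28 (H0) depth=28
  lookup 253.53.1.101: bits 11111101001101010 walk d0:-→d1:-→d2:-→d3:-→d4:H3→d5:-→d6:-→d7:-→d8:-→d9:-→d10:-→d11:-→d12:-→d13:-→d14:-→d15:-→d16:-→d17:H0 -> H0
  + 253.53.64.0/20 (H1) depth=20
  lookup 253.53.0.213: bits 11111101001101010 walk d0:-→d1:-→d2:-→d3:-→d4:H3→d5:-→d6:-→d7:-→d8:-→d9:-→d10:-→d11:-→d12:-→d13:-→d14:-→d15:-→d16:-→d17:H0 -> H0
  lookup 253.53.64.0: bits 11111101001101010100 walk d0:-→d1:-→d2:-→d3:-→d4:H3→d5:-→d6:-→d7:-→d8:-→d9:-→d10:-→d11:-→d12:-→d13:-→d14:-→d15:-→d16:-→d17:H0→d18:-→d19:-→d20:H1 -> H1
  + 113.191.0.0/16 (H3) depth=16
  del 113.191.0.0/16 (clear depth 16)
  + 57.81.0.0/16 (H2) depth=16
  del 57.81.0.0/16 (clear depth 16)
  lookup 253.53.64.1: bits 11111101001101010100 walk d0:-→d1:-→d2:-→d3:-→d4:H3→d5:-→d6:-→d7:-→d8:-→d9:-→d10:-→d11:-→d12:-→d13:-→d14:-→d15:-→d16:-→d17:H0→d18:-→d19:-→d20:H1 -> H1
  + 128.0.0.0/1 (H1) depth=1
  lookup 128.0.0.1: bits 1 walk d0:-→d1:H1 -> H1
  + 113.191.160.32/32 (H3) depth=32
  + 252.0.0.0/6 (H3) depth=6
  + 57.81.32.0/20 (H3) depth=20

== LOOKUPS ==
["H0","H0","H0","H1","H1","H1"]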